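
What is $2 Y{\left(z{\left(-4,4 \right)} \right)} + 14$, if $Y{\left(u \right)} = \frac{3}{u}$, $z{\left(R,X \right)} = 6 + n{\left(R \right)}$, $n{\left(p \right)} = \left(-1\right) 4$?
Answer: $17$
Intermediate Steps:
$n{\left(p \right)} = -4$
$z{\left(R,X \right)} = 2$ ($z{\left(R,X \right)} = 6 - 4 = 2$)
$2 Y{\left(z{\left(-4,4 \right)} \right)} + 14 = 2 \cdot \frac{3}{2} + 14 = 3 + 14 = 17$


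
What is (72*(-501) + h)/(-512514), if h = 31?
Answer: 36041/512514 ≈ 0.070322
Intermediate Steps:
(72*(-501) + h)/(-512514) = (72*(-501) + 31)/(-512514) = (-36072 + 31)*(-1/512514) = -36041*(-1/512514) = 36041/512514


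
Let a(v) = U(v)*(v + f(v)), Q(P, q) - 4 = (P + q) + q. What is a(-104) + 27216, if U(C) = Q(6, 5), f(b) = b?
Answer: 23056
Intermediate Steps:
Q(P, q) = 4 + P + 2*q (Q(P, q) = 4 + ((P + q) + q) = 4 + (P + 2*q) = 4 + P + 2*q)
U(C) = 20 (U(C) = 4 + 6 + 2*5 = 4 + 6 + 10 = 20)
a(v) = 40*v (a(v) = 20*(v + v) = 20*(2*v) = 40*v)
a(-104) + 27216 = 40*(-104) + 27216 = -4160 + 27216 = 23056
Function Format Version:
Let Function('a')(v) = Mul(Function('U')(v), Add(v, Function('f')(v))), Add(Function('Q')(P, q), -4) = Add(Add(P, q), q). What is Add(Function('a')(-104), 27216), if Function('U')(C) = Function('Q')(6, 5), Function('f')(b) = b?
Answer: 23056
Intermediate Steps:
Function('Q')(P, q) = Add(4, P, Mul(2, q)) (Function('Q')(P, q) = Add(4, Add(Add(P, q), q)) = Add(4, Add(P, Mul(2, q))) = Add(4, P, Mul(2, q)))
Function('U')(C) = 20 (Function('U')(C) = Add(4, 6, Mul(2, 5)) = Add(4, 6, 10) = 20)
Function('a')(v) = Mul(40, v) (Function('a')(v) = Mul(20, Add(v, v)) = Mul(20, Mul(2, v)) = Mul(40, v))
Add(Function('a')(-104), 27216) = Add(Mul(40, -104), 27216) = Add(-4160, 27216) = 23056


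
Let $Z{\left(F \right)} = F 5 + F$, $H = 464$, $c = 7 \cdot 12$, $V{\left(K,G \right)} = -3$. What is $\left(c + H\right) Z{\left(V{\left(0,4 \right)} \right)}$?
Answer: $-9864$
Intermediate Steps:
$c = 84$
$Z{\left(F \right)} = 6 F$ ($Z{\left(F \right)} = 5 F + F = 6 F$)
$\left(c + H\right) Z{\left(V{\left(0,4 \right)} \right)} = \left(84 + 464\right) 6 \left(-3\right) = 548 \left(-18\right) = -9864$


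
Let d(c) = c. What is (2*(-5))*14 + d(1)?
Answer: -139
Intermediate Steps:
(2*(-5))*14 + d(1) = (2*(-5))*14 + 1 = -10*14 + 1 = -140 + 1 = -139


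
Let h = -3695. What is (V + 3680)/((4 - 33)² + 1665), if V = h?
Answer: -15/2506 ≈ -0.0059856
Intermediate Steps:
V = -3695
(V + 3680)/((4 - 33)² + 1665) = (-3695 + 3680)/((4 - 33)² + 1665) = -15/((-29)² + 1665) = -15/(841 + 1665) = -15/2506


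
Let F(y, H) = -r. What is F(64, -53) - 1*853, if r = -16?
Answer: -837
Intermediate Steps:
F(y, H) = 16 (F(y, H) = -1*(-16) = 16)
F(64, -53) - 1*853 = 16 - 1*853 = 16 - 853 = -837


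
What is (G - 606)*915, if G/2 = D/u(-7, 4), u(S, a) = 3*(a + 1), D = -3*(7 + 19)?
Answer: -564006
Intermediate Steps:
D = -78 (D = -3*26 = -78)
u(S, a) = 3 + 3*a (u(S, a) = 3*(1 + a) = 3 + 3*a)
G = -52/5 (G = 2*(-78/(3 + 3*4)) = 2*(-78/(3 + 12)) = 2*(-78/15) = 2*(-78*1/15) = 2*(-26/5) = -52/5 ≈ -10.400)
(G - 606)*915 = (-52/5 - 606)*915 = -3082/5*915 = -564006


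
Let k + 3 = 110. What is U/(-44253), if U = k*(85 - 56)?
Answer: -3103/44253 ≈ -0.070120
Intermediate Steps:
k = 107 (k = -3 + 110 = 107)
U = 3103 (U = 107*(85 - 56) = 107*29 = 3103)
U/(-44253) = 3103/(-44253) = 3103*(-1/44253) = -3103/44253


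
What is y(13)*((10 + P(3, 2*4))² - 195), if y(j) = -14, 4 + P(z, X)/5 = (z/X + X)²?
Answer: -3322615135/2048 ≈ -1.6224e+6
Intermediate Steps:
P(z, X) = -20 + 5*(X + z/X)² (P(z, X) = -20 + 5*(z/X + X)² = -20 + 5*(X + z/X)²)
y(13)*((10 + P(3, 2*4))² - 195) = -14*((10 + (-20 + 5*(3 + (2*4)²)²/(2*4)²))² - 195) = -14*((10 + (-20 + 5*(3 + 8²)²/8²))² - 195) = -14*((10 + (-20 + 5*(1/64)*(3 + 64)²))² - 195) = -14*((10 + (-20 + 5*(1/64)*67²))² - 195) = -14*((10 + (-20 + 5*(1/64)*4489))² - 195) = -14*((10 + (-20 + 22445/64))² - 195) = -14*((10 + 21165/64)² - 195) = -14*((21805/64)² - 195) = -14*(475458025/4096 - 195) = -14*474659305/4096 = -3322615135/2048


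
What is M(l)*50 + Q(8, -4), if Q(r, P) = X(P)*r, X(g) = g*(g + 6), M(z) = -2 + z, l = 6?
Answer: 136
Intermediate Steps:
X(g) = g*(6 + g)
Q(r, P) = P*r*(6 + P) (Q(r, P) = (P*(6 + P))*r = P*r*(6 + P))
M(l)*50 + Q(8, -4) = (-2 + 6)*50 - 4*8*(6 - 4) = 4*50 - 4*8*2 = 200 - 64 = 136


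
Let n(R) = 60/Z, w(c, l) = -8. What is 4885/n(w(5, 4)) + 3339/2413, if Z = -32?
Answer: -18849991/7239 ≈ -2603.9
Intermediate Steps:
n(R) = -15/8 (n(R) = 60/(-32) = 60*(-1/32) = -15/8)
4885/n(w(5, 4)) + 3339/2413 = 4885/(-15/8) + 3339/2413 = 4885*(-8/15) + 3339*(1/2413) = -7816/3 + 3339/2413 = -18849991/7239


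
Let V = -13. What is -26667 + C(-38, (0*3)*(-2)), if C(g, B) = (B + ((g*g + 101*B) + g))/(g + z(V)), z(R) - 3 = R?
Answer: -640711/24 ≈ -26696.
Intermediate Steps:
z(R) = 3 + R
C(g, B) = (g + g² + 102*B)/(-10 + g) (C(g, B) = (B + ((g*g + 101*B) + g))/(g + (3 - 13)) = (B + ((g² + 101*B) + g))/(g - 10) = (B + (g + g² + 101*B))/(-10 + g) = (g + g² + 102*B)/(-10 + g))
-26667 + C(-38, (0*3)*(-2)) = -26667 + (-38 + (-38)² + 102*((0*3)*(-2)))/(-10 - 38) = -26667 + (-38 + 1444 + 102*(0*(-2)))/(-48) = -26667 - (-38 + 1444 + 102*0)/48 = -26667 - (-38 + 1444 + 0)/48 = -26667 - 1/48*1406 = -26667 - 703/24 = -640711/24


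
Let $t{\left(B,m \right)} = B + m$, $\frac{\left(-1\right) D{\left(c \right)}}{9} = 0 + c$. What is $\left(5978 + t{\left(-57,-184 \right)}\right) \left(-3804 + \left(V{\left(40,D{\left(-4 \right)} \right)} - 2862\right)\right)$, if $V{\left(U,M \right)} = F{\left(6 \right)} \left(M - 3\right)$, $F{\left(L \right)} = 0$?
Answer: $-38242842$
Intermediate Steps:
$D{\left(c \right)} = - 9 c$ ($D{\left(c \right)} = - 9 \left(0 + c\right) = - 9 c$)
$V{\left(U,M \right)} = 0$ ($V{\left(U,M \right)} = 0 \left(M - 3\right) = 0 \left(-3 + M\right) = 0$)
$\left(5978 + t{\left(-57,-184 \right)}\right) \left(-3804 + \left(V{\left(40,D{\left(-4 \right)} \right)} - 2862\right)\right) = \left(5978 - 241\right) \left(-3804 + \left(0 - 2862\right)\right) = 5737 \left(-3804 - 2862\right) = 5737 \left(-6666\right) = -38242842$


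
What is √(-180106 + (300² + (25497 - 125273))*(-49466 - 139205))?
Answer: √1844267590 ≈ 42945.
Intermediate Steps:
√(-180106 + (300² + (25497 - 125273))*(-49466 - 139205)) = √(-180106 + (90000 - 99776)*(-188671)) = √(-180106 - 9776*(-188671)) = √(-180106 + 1844447696) = √1844267590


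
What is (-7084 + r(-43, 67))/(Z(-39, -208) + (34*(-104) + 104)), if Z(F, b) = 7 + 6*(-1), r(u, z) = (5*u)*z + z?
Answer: 21422/3431 ≈ 6.2437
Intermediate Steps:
r(u, z) = z + 5*u*z (r(u, z) = 5*u*z + z = z + 5*u*z)
Z(F, b) = 1 (Z(F, b) = 7 - 6 = 1)
(-7084 + r(-43, 67))/(Z(-39, -208) + (34*(-104) + 104)) = (-7084 + 67*(1 + 5*(-43)))/(1 + (34*(-104) + 104)) = (-7084 + 67*(1 - 215))/(1 + (-3536 + 104)) = (-7084 + 67*(-214))/(1 - 3432) = (-7084 - 14338)/(-3431) = -21422*(-1/3431) = 21422/3431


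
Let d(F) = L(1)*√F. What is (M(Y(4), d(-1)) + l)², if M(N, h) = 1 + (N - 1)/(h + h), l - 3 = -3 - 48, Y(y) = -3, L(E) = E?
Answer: 2205 - 188*I ≈ 2205.0 - 188.0*I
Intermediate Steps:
d(F) = √F (d(F) = 1*√F = √F)
l = -48 (l = 3 + (-3 - 48) = 3 - 51 = -48)
M(N, h) = 1 + (-1 + N)/(2*h) (M(N, h) = 1 + (-1 + N)/((2*h)) = 1 + (-1 + N)*(1/(2*h)) = 1 + (-1 + N)/(2*h))
(M(Y(4), d(-1)) + l)² = ((-1 - 3 + 2*√(-1))/(2*(√(-1))) - 48)² = ((-1 - 3 + 2*I)/(2*I) - 48)² = ((-I)*(-4 + 2*I)/2 - 48)² = (-I*(-4 + 2*I)/2 - 48)² = (-48 - I*(-4 + 2*I)/2)²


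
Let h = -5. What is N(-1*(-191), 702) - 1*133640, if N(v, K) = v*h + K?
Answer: -133893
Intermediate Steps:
N(v, K) = K - 5*v (N(v, K) = v*(-5) + K = -5*v + K = K - 5*v)
N(-1*(-191), 702) - 1*133640 = (702 - (-5)*(-191)) - 1*133640 = (702 - 5*191) - 133640 = (702 - 955) - 133640 = -253 - 133640 = -133893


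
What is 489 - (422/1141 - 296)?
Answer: 895263/1141 ≈ 784.63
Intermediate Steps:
489 - (422/1141 - 296) = 489 - 1*(-337314/1141) = 489 + 337314/1141 = 895263/1141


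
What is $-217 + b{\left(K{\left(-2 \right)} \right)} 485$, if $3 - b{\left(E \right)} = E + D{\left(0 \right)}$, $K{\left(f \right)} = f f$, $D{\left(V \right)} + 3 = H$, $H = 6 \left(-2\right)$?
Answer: $6573$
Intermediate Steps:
$H = -12$
$D{\left(V \right)} = -15$ ($D{\left(V \right)} = -3 - 12 = -15$)
$K{\left(f \right)} = f^{2}$
$b{\left(E \right)} = 18 - E$ ($b{\left(E \right)} = 3 - \left(E - 15\right) = 3 - \left(-15 + E\right) = 18 - E$)
$-217 + b{\left(K{\left(-2 \right)} \right)} 485 = -217 + \left(18 - \left(-2\right)^{2}\right) 485 = -217 + \left(18 - 4\right) 485 = -217 + 14 \cdot 485 = -217 + 6790 = 6573$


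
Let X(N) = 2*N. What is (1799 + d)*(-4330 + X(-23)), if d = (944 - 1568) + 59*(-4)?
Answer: -4109064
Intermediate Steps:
d = -860 (d = -624 - 236 = -860)
(1799 + d)*(-4330 + X(-23)) = (1799 - 860)*(-4330 + 2*(-23)) = 939*(-4330 - 46) = 939*(-4376) = -4109064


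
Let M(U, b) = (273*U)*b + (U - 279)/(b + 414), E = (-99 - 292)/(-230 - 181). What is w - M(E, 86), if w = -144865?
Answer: -17179796111/102750 ≈ -1.6720e+5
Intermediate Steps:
E = 391/411 (E = -391/(-411) = -391*(-1/411) = 391/411 ≈ 0.95134)
M(U, b) = (-279 + U)/(414 + b) + 273*U*b (M(U, b) = 273*U*b + (-279 + U)/(414 + b) = (-279 + U)/(414 + b) + 273*U*b)
w - M(E, 86) = -144865 - (-279 + 391/411 + 273*(391/411)*86² + 113022*(391/411)*86)/(414 + 86) = -144865 - (-279 + 391/411 + 273*(391/411)*7396 + 1266825924/137)/500 = -144865 - (-279 + 391/411 + 263157076/137 + 1266825924/137)/500 = -144865 - 4589834722/(500*411) = -144865 - 1*2294917361/102750 = -144865 - 2294917361/102750 = -17179796111/102750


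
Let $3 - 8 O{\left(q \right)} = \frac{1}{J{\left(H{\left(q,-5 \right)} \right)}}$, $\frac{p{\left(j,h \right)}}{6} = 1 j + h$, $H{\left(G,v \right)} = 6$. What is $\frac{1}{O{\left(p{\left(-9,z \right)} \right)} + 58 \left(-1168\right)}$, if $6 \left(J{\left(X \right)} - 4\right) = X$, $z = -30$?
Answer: $- \frac{20}{1354873} \approx -1.4762 \cdot 10^{-5}$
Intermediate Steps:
$p{\left(j,h \right)} = 6 h + 6 j$ ($p{\left(j,h \right)} = 6 \left(1 j + h\right) = 6 \left(j + h\right) = 6 \left(h + j\right) = 6 h + 6 j$)
$J{\left(X \right)} = 4 + \frac{X}{6}$
$O{\left(q \right)} = \frac{7}{20}$ ($O{\left(q \right)} = \frac{3}{8} - \frac{1}{8 \left(4 + \frac{1}{6} \cdot 6\right)} = \frac{3}{8} - \frac{1}{8 \left(4 + 1\right)} = \frac{3}{8} - \frac{1}{8 \cdot 5} = \frac{3}{8} - \frac{1}{40} = \frac{7}{20}$)
$\frac{1}{O{\left(p{\left(-9,z \right)} \right)} + 58 \left(-1168\right)} = \frac{1}{\frac{7}{20} + 58 \left(-1168\right)} = \frac{1}{\frac{7}{20} - 67744} = \frac{1}{- \frac{1354873}{20}} = - \frac{20}{1354873}$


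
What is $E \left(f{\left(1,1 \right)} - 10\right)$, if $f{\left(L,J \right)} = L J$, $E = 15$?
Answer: $-135$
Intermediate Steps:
$f{\left(L,J \right)} = J L$
$E \left(f{\left(1,1 \right)} - 10\right) = 15 \left(1 \cdot 1 - 10\right) = 15 \left(1 - 10\right) = 15 \left(-9\right) = -135$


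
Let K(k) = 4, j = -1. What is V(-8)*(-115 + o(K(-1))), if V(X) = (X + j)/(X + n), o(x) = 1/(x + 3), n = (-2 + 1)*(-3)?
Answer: -7236/35 ≈ -206.74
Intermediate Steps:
n = 3 (n = -1*(-3) = 3)
o(x) = 1/(3 + x)
V(X) = (-1 + X)/(3 + X) (V(X) = (X - 1)/(X + 3) = (-1 + X)/(3 + X))
V(-8)*(-115 + o(K(-1))) = ((-1 - 8)/(3 - 8))*(-115 + 1/(3 + 4)) = (-9/(-5))*(-115 + 1/7) = (-⅕*(-9))*(-115 + ⅐) = (9/5)*(-804/7) = -7236/35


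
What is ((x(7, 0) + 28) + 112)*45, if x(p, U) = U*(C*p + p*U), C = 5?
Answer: 6300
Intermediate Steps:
x(p, U) = U*(5*p + U*p) (x(p, U) = U*(5*p + p*U) = U*(5*p + U*p))
((x(7, 0) + 28) + 112)*45 = ((0*7*(5 + 0) + 28) + 112)*45 = ((0*7*5 + 28) + 112)*45 = ((0 + 28) + 112)*45 = (28 + 112)*45 = 140*45 = 6300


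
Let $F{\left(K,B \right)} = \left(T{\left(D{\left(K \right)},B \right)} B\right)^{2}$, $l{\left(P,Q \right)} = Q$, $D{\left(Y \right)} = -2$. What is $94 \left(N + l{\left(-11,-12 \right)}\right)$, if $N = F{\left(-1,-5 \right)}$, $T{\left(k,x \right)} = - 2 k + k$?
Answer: $8272$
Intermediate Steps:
$T{\left(k,x \right)} = - k$
$F{\left(K,B \right)} = 4 B^{2}$ ($F{\left(K,B \right)} = \left(\left(-1\right) \left(-2\right) B\right)^{2} = \left(2 B\right)^{2} = 4 B^{2}$)
$N = 100$ ($N = 4 \left(-5\right)^{2} = 4 \cdot 25 = 100$)
$94 \left(N + l{\left(-11,-12 \right)}\right) = 94 \left(100 - 12\right) = 94 \cdot 88 = 8272$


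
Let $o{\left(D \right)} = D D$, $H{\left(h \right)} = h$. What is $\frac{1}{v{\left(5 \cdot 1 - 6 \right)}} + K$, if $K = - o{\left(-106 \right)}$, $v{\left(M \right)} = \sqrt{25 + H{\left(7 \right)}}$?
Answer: $-11236 + \frac{\sqrt{2}}{8} \approx -11236.0$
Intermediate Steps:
$o{\left(D \right)} = D^{2}$
$v{\left(M \right)} = 4 \sqrt{2}$ ($v{\left(M \right)} = \sqrt{25 + 7} = \sqrt{32} = 4 \sqrt{2}$)
$K = -11236$ ($K = - \left(-106\right)^{2} = \left(-1\right) 11236 = -11236$)
$\frac{1}{v{\left(5 \cdot 1 - 6 \right)}} + K = \frac{1}{4 \sqrt{2}} - 11236 = \frac{\sqrt{2}}{8} - 11236 = -11236 + \frac{\sqrt{2}}{8}$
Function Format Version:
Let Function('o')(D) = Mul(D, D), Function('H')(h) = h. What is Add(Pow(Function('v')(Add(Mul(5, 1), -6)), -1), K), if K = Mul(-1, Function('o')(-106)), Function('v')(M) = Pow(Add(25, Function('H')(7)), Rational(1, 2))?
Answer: Add(-11236, Mul(Rational(1, 8), Pow(2, Rational(1, 2)))) ≈ -11236.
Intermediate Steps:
Function('o')(D) = Pow(D, 2)
Function('v')(M) = Mul(4, Pow(2, Rational(1, 2))) (Function('v')(M) = Pow(Add(25, 7), Rational(1, 2)) = Pow(32, Rational(1, 2)) = Mul(4, Pow(2, Rational(1, 2))))
K = -11236 (K = Mul(-1, Pow(-106, 2)) = Mul(-1, 11236) = -11236)
Add(Pow(Function('v')(Add(Mul(5, 1), -6)), -1), K) = Add(Pow(Mul(4, Pow(2, Rational(1, 2))), -1), -11236) = Add(Mul(Rational(1, 8), Pow(2, Rational(1, 2))), -11236) = Add(-11236, Mul(Rational(1, 8), Pow(2, Rational(1, 2))))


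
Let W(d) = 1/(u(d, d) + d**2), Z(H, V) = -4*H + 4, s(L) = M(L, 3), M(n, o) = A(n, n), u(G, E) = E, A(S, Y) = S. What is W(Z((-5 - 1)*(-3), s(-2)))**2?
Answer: 1/20757136 ≈ 4.8176e-8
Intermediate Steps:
M(n, o) = n
s(L) = L
Z(H, V) = 4 - 4*H
W(d) = 1/(d + d**2)
W(Z((-5 - 1)*(-3), s(-2)))**2 = (1/((4 - 4*(-5 - 1)*(-3))*(1 + (4 - 4*(-5 - 1)*(-3)))))**2 = (1/((4 - (-24)*(-3))*(1 + (4 - (-24)*(-3)))))**2 = (1/((4 - 4*18)*(1 + (4 - 4*18))))**2 = (1/((4 - 72)*(1 + (4 - 72))))**2 = (1/((-68)*(1 - 68)))**2 = (-1/68/(-67))**2 = (-1/68*(-1/67))**2 = (1/4556)**2 = 1/20757136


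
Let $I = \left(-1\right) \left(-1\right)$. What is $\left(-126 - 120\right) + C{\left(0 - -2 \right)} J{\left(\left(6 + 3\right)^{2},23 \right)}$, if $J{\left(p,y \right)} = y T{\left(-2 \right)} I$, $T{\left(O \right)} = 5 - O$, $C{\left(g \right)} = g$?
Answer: $76$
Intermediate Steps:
$I = 1$
$J{\left(p,y \right)} = 7 y$ ($J{\left(p,y \right)} = y \left(5 - -2\right) 1 = y \left(5 + 2\right) 1 = y 7 \cdot 1 = 7 y 1 = 7 y$)
$\left(-126 - 120\right) + C{\left(0 - -2 \right)} J{\left(\left(6 + 3\right)^{2},23 \right)} = \left(-126 - 120\right) + \left(0 - -2\right) 7 \cdot 23 = \left(-126 - 120\right) + \left(0 + 2\right) 161 = -246 + 2 \cdot 161 = -246 + 322 = 76$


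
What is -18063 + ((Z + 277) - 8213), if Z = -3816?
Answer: -29815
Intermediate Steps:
-18063 + ((Z + 277) - 8213) = -18063 + ((-3816 + 277) - 8213) = -18063 + (-3539 - 8213) = -18063 - 11752 = -29815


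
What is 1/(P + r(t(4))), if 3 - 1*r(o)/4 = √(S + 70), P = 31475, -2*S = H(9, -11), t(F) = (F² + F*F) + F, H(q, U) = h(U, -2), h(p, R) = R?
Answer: 31487/991430033 + 4*√71/991430033 ≈ 3.1793e-5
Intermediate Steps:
H(q, U) = -2
t(F) = F + 2*F² (t(F) = (F² + F²) + F = 2*F² + F = F + 2*F²)
S = 1 (S = -½*(-2) = 1)
r(o) = 12 - 4*√71 (r(o) = 12 - 4*√(1 + 70) = 12 - 4*√71)
1/(P + r(t(4))) = 1/(31475 + (12 - 4*√71)) = 1/(31487 - 4*√71)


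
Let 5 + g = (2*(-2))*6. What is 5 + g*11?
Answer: -314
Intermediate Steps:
g = -29 (g = -5 + (2*(-2))*6 = -5 - 4*6 = -5 - 24 = -29)
5 + g*11 = 5 - 29*11 = 5 - 319 = -314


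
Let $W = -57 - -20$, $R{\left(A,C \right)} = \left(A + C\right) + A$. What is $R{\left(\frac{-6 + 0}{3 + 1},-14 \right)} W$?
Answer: $629$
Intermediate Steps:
$R{\left(A,C \right)} = C + 2 A$
$W = -37$ ($W = -57 + 20 = -37$)
$R{\left(\frac{-6 + 0}{3 + 1},-14 \right)} W = \left(-14 + 2 \frac{-6 + 0}{3 + 1}\right) \left(-37\right) = \left(-14 + 2 \left(- \frac{6}{4}\right)\right) \left(-37\right) = \left(-14 + 2 \left(\left(-6\right) \frac{1}{4}\right)\right) \left(-37\right) = \left(-14 + 2 \left(- \frac{3}{2}\right)\right) \left(-37\right) = \left(-14 - 3\right) \left(-37\right) = \left(-17\right) \left(-37\right) = 629$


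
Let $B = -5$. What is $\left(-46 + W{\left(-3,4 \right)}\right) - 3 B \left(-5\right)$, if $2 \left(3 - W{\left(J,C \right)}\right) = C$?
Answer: $3375$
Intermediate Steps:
$W{\left(J,C \right)} = 3 - \frac{C}{2}$
$\left(-46 + W{\left(-3,4 \right)}\right) - 3 B \left(-5\right) = \left(-46 + \left(3 - 2\right)\right) \left(-3\right) \left(-5\right) \left(-5\right) = \left(-46 + \left(3 - 2\right)\right) 15 \left(-5\right) = \left(-46 + 1\right) \left(-75\right) = \left(-45\right) \left(-75\right) = 3375$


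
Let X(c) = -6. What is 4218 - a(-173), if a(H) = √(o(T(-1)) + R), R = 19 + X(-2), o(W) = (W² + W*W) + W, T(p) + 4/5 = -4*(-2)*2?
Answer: 4218 - √12257/5 ≈ 4195.9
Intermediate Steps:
T(p) = 76/5 (T(p) = -⅘ - 4*(-2)*2 = -⅘ + 8*2 = -⅘ + 16 = 76/5)
o(W) = W + 2*W² (o(W) = (W² + W²) + W = 2*W² + W = W + 2*W²)
R = 13 (R = 19 - 6 = 13)
a(H) = √12257/5 (a(H) = √(76*(1 + 2*(76/5))/5 + 13) = √(76*(1 + 152/5)/5 + 13) = √((76/5)*(157/5) + 13) = √(11932/25 + 13) = √(12257/25) = √12257/5)
4218 - a(-173) = 4218 - √12257/5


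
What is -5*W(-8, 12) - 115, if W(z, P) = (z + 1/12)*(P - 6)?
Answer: 245/2 ≈ 122.50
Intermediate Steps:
W(z, P) = (-6 + P)*(1/12 + z) (W(z, P) = (z + 1/12)*(-6 + P) = (1/12 + z)*(-6 + P) = (-6 + P)*(1/12 + z))
-5*W(-8, 12) - 115 = -5*(-1/2 - 6*(-8) + (1/12)*12 + 12*(-8)) - 115 = -5*(-1/2 + 48 + 1 - 96) - 115 = -5*(-95/2) - 115 = 475/2 - 115 = 245/2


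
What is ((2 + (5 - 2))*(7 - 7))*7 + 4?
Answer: 4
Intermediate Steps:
((2 + (5 - 2))*(7 - 7))*7 + 4 = ((2 + 3)*0)*7 + 4 = (5*0)*7 + 4 = 0*7 + 4 = 0 + 4 = 4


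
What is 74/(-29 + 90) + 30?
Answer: 1904/61 ≈ 31.213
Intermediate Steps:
74/(-29 + 90) + 30 = 74/61 + 30 = 1904/61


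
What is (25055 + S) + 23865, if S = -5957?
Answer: 42963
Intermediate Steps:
(25055 + S) + 23865 = (25055 - 5957) + 23865 = 19098 + 23865 = 42963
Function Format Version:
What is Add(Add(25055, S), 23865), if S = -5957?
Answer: 42963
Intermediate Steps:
Add(Add(25055, S), 23865) = Add(Add(25055, -5957), 23865) = Add(19098, 23865) = 42963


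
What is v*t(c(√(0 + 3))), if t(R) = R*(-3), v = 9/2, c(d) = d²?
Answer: -81/2 ≈ -40.500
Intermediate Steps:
v = 9/2 (v = 9*(½) = 9/2 ≈ 4.5000)
t(R) = -3*R
v*t(c(√(0 + 3))) = 9*(-3*(√(0 + 3))²)/2 = 9*(-3*(√3)²)/2 = 9*(-3*3)/2 = (9/2)*(-9) = -81/2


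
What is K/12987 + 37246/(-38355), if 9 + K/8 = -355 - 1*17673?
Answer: -2006062294/166038795 ≈ -12.082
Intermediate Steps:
K = -144296 (K = -72 + 8*(-355 - 1*17673) = -72 + 8*(-355 - 17673) = -72 + 8*(-18028) = -72 - 144224 = -144296)
K/12987 + 37246/(-38355) = -144296/12987 + 37246/(-38355) = -144296*1/12987 + 37246*(-1/38355) = -144296/12987 - 37246/38355 = -2006062294/166038795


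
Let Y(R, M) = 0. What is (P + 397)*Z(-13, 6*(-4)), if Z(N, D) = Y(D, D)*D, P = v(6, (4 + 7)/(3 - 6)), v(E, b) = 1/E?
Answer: 0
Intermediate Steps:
P = 1/6 ≈ 0.16667
Z(N, D) = 0 (Z(N, D) = 0*D = 0)
(P + 397)*Z(-13, 6*(-4)) = (1/6 + 397)*0 = (2383/6)*0 = 0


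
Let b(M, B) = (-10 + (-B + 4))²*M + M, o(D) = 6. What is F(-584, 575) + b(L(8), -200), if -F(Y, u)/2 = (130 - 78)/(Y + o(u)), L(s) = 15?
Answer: 163156447/289 ≈ 5.6456e+5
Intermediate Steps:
F(Y, u) = -104/(6 + Y) (F(Y, u) = -2*(130 - 78)/(Y + 6) = -104/(6 + Y))
b(M, B) = M + M*(-6 - B)² (b(M, B) = (-10 + (4 - B))²*M + M = (-6 - B)²*M + M = M*(-6 - B)² + M = M + M*(-6 - B)²)
F(-584, 575) + b(L(8), -200) = -104/(6 - 584) + 15*(1 + (6 - 200)²) = -104/(-578) + 15*(1 + (-194)²) = -104*(-1/578) + 15*(1 + 37636) = 52/289 + 15*37637 = 52/289 + 564555 = 163156447/289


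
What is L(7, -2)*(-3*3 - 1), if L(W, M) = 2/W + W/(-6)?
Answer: 185/21 ≈ 8.8095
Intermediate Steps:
L(W, M) = 2/W - W/6 (L(W, M) = 2/W + W*(-⅙) = 2/W - W/6)
L(7, -2)*(-3*3 - 1) = (2/7 - ⅙*7)*(-3*3 - 1) = (2*(⅐) - 7/6)*(-9 - 1) = (2/7 - 7/6)*(-10) = -37/42*(-10) = 185/21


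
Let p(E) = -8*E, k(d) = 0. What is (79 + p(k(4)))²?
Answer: 6241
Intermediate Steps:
(79 + p(k(4)))² = (79 - 8*0)² = (79 + 0)² = 79² = 6241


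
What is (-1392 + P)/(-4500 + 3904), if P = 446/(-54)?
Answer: 37807/16092 ≈ 2.3494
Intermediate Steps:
P = -223/27 (P = 446*(-1/54) = -223/27 ≈ -8.2593)
(-1392 + P)/(-4500 + 3904) = (-1392 - 223/27)/(-4500 + 3904) = -37807/27/(-596) = -37807/27*(-1/596) = 37807/16092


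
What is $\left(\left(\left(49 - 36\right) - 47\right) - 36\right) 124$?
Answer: $-8680$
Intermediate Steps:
$\left(\left(\left(49 - 36\right) - 47\right) - 36\right) 124 = \left(\left(13 - 47\right) - 36\right) 124 = \left(-34 - 36\right) 124 = \left(-70\right) 124 = -8680$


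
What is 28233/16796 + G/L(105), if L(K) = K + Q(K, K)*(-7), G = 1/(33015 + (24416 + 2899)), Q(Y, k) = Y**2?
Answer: 8204568205969/4880952346725 ≈ 1.6809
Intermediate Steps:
G = 1/60330 (G = 1/(33015 + 27315) = 1/60330 ≈ 1.6576e-5)
L(K) = K - 7*K**2 (L(K) = K + K**2*(-7) = K - 7*K**2)
28233/16796 + G/L(105) = 28233/16796 + 1/(60330*((105*(1 - 7*105)))) = 28233*(1/16796) + 1/(60330*((105*(1 - 735)))) = 28233/16796 + 1/(60330*((105*(-734)))) = 28233/16796 + (1/60330)/(-77070) = 28233/16796 + (1/60330)*(-1/77070) = 28233/16796 - 1/4649633100 = 8204568205969/4880952346725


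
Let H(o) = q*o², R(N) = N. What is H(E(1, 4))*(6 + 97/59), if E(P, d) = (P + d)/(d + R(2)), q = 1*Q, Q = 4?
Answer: 11275/531 ≈ 21.234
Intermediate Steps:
q = 4 (q = 1*4 = 4)
E(P, d) = (P + d)/(2 + d) (E(P, d) = (P + d)/(d + 2) = (P + d)/(2 + d))
H(o) = 4*o²
H(E(1, 4))*(6 + 97/59) = (4*((1 + 4)/(2 + 4))²)*(6 + 97/59) = (4*(5/6)²)*(6 + 97*(1/59)) = (4*((⅙)*5)²)*(6 + 97/59) = (4*(⅚)²)*(451/59) = (4*(25/36))*(451/59) = (25/9)*(451/59) = 11275/531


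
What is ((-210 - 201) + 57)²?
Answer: 125316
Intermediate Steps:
((-210 - 201) + 57)² = (-411 + 57)² = (-354)² = 125316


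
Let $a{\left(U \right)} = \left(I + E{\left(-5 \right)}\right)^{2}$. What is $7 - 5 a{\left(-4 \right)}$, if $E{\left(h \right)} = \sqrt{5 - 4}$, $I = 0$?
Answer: $2$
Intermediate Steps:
$E{\left(h \right)} = 1$ ($E{\left(h \right)} = \sqrt{1} = 1$)
$a{\left(U \right)} = 1$ ($a{\left(U \right)} = \left(0 + 1\right)^{2} = 1^{2} = 1$)
$7 - 5 a{\left(-4 \right)} = 7 - 5 = 2$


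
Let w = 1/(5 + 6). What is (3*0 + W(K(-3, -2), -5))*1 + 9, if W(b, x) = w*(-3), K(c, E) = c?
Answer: 96/11 ≈ 8.7273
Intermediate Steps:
w = 1/11 ≈ 0.090909
W(b, x) = -3/11 (W(b, x) = (1/11)*(-3) = -3/11)
(3*0 + W(K(-3, -2), -5))*1 + 9 = (3*0 - 3/11)*1 + 9 = (0 - 3/11)*1 + 9 = -3/11*1 + 9 = -3/11 + 9 = 96/11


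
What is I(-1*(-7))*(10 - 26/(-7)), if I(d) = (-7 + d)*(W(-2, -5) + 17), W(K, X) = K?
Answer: 0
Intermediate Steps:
I(d) = -105 + 15*d (I(d) = (-7 + d)*(-2 + 17) = (-7 + d)*15 = -105 + 15*d)
I(-1*(-7))*(10 - 26/(-7)) = (-105 + 15*(-1*(-7)))*(10 - 26/(-7)) = (-105 + 15*7)*(10 - 26*(-1)/7) = (-105 + 105)*(10 - 1*(-26/7)) = 0*(10 + 26/7) = 0*(96/7) = 0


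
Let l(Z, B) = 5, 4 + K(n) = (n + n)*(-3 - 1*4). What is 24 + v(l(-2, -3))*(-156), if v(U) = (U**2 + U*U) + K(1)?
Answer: -4968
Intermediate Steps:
K(n) = -4 - 14*n (K(n) = -4 + (n + n)*(-3 - 1*4) = -4 + (2*n)*(-3 - 4) = -4 + (2*n)*(-7) = -4 - 14*n)
v(U) = -18 + 2*U**2 (v(U) = (U**2 + U*U) + (-4 - 14*1) = (U**2 + U**2) + (-4 - 14) = 2*U**2 - 18 = -18 + 2*U**2)
24 + v(l(-2, -3))*(-156) = 24 + (-18 + 2*5**2)*(-156) = 24 + (-18 + 2*25)*(-156) = 24 + (-18 + 50)*(-156) = 24 + 32*(-156) = 24 - 4992 = -4968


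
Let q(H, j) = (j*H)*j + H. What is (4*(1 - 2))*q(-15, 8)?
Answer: 3900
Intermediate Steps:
q(H, j) = H + H*j² (q(H, j) = (H*j)*j + H = H*j² + H = H + H*j²)
(4*(1 - 2))*q(-15, 8) = (4*(1 - 2))*(-15*(1 + 8²)) = (4*(-1))*(-15*(1 + 64)) = -(-60)*65 = -4*(-975) = 3900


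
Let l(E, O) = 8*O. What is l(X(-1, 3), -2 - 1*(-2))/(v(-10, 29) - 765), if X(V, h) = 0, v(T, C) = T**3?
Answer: 0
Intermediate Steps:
l(X(-1, 3), -2 - 1*(-2))/(v(-10, 29) - 765) = (8*(-2 - 1*(-2)))/((-10)**3 - 765) = (8*(-2 + 2))/(-1000 - 765) = (8*0)/(-1765) = -1/1765*0 = 0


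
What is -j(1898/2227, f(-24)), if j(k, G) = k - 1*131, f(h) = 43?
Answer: 289839/2227 ≈ 130.15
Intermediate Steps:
j(k, G) = -131 + k (j(k, G) = k - 131 = -131 + k)
-j(1898/2227, f(-24)) = -(-131 + 1898/2227) = -1*(-289839/2227) = 289839/2227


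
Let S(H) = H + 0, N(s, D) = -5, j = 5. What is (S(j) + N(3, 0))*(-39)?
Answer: 0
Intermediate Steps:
S(H) = H
(S(j) + N(3, 0))*(-39) = (5 - 5)*(-39) = 0*(-39) = 0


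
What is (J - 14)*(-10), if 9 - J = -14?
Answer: -90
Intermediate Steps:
J = 23 (J = 9 - 1*(-14) = 9 + 14 = 23)
(J - 14)*(-10) = (23 - 14)*(-10) = 9*(-10) = -90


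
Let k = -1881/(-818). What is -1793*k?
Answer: -3372633/818 ≈ -4123.0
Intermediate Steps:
k = 1881/818 (k = -1881*(-1/818) = 1881/818 ≈ 2.2995)
-1793*k = -1793*1881/818 = -3372633/818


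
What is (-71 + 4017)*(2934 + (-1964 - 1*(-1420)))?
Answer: 9430940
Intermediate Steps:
(-71 + 4017)*(2934 + (-1964 - 1*(-1420))) = 3946*(2934 + (-1964 + 1420)) = 3946*(2934 - 544) = 3946*2390 = 9430940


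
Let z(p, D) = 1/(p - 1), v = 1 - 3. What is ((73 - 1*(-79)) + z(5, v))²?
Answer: 370881/16 ≈ 23180.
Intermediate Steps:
v = -2
z(p, D) = 1/(-1 + p)
((73 - 1*(-79)) + z(5, v))² = ((73 - 1*(-79)) + 1/(-1 + 5))² = ((73 + 79) + 1/4)² = (152 + ¼)² = (609/4)² = 370881/16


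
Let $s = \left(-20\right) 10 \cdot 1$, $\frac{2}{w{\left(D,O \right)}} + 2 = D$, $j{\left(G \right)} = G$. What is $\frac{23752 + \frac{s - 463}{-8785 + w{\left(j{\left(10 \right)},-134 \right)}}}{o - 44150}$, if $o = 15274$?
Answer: $- \frac{314715}{382607} \approx -0.82255$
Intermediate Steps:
$w{\left(D,O \right)} = \frac{2}{-2 + D}$
$s = -200$ ($s = \left(-200\right) 1 = -200$)
$\frac{23752 + \frac{s - 463}{-8785 + w{\left(j{\left(10 \right)},-134 \right)}}}{o - 44150} = \frac{23752 + \frac{-200 - 463}{-8785 + \frac{2}{-2 + 10}}}{15274 - 44150} = \frac{23752 - \frac{663}{-8785 + \frac{2}{8}}}{-28876} = \left(23752 - \frac{663}{-8785 + 2 \cdot \frac{1}{8}}\right) \left(- \frac{1}{28876}\right) = \left(23752 - \frac{663}{-8785 + \frac{1}{4}}\right) \left(- \frac{1}{28876}\right) = \left(23752 - \frac{663}{- \frac{35139}{4}}\right) \left(- \frac{1}{28876}\right) = \left(23752 - - \frac{4}{53}\right) \left(- \frac{1}{28876}\right) = \left(23752 + \frac{4}{53}\right) \left(- \frac{1}{28876}\right) = \frac{1258860}{53} \left(- \frac{1}{28876}\right) = - \frac{314715}{382607}$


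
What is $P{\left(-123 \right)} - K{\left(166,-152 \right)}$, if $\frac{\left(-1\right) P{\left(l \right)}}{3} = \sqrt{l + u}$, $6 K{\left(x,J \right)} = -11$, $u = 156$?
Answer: $\frac{11}{6} - 3 \sqrt{33} \approx -15.4$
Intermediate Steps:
$K{\left(x,J \right)} = - \frac{11}{6}$ ($K{\left(x,J \right)} = \frac{1}{6} \left(-11\right) = - \frac{11}{6}$)
$P{\left(l \right)} = - 3 \sqrt{156 + l}$ ($P{\left(l \right)} = - 3 \sqrt{l + 156} = - 3 \sqrt{156 + l}$)
$P{\left(-123 \right)} - K{\left(166,-152 \right)} = - 3 \sqrt{156 - 123} - - \frac{11}{6} = - 3 \sqrt{33} + \frac{11}{6} = \frac{11}{6} - 3 \sqrt{33}$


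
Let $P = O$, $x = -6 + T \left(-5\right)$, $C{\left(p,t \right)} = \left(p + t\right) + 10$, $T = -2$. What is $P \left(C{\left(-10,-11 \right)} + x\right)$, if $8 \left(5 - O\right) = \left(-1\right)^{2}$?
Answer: $- \frac{273}{8} \approx -34.125$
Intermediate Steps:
$O = \frac{39}{8}$ ($O = 5 - \frac{\left(-1\right)^{2}}{8} = 5 - \frac{1}{8} = \frac{39}{8} \approx 4.875$)
$C{\left(p,t \right)} = 10 + p + t$
$x = 4$ ($x = -6 - -10 = -6 + 10 = 4$)
$P = \frac{39}{8} \approx 4.875$
$P \left(C{\left(-10,-11 \right)} + x\right) = \frac{39 \left(\left(10 - 10 - 11\right) + 4\right)}{8} = \frac{39 \left(-11 + 4\right)}{8} = \frac{39}{8} \left(-7\right) = - \frac{273}{8}$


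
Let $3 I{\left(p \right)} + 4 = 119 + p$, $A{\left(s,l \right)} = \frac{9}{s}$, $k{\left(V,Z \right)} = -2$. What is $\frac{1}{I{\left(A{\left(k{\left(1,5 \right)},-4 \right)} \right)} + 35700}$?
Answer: $\frac{6}{214421} \approx 2.7982 \cdot 10^{-5}$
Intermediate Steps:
$I{\left(p \right)} = \frac{115}{3} + \frac{p}{3}$ ($I{\left(p \right)} = - \frac{4}{3} + \frac{119 + p}{3} = - \frac{4}{3} + \left(\frac{119}{3} + \frac{p}{3}\right) = \frac{115}{3} + \frac{p}{3}$)
$\frac{1}{I{\left(A{\left(k{\left(1,5 \right)},-4 \right)} \right)} + 35700} = \frac{1}{\left(\frac{115}{3} + \frac{9 \frac{1}{-2}}{3}\right) + 35700} = \frac{1}{\left(\frac{115}{3} + \frac{9 \left(- \frac{1}{2}\right)}{3}\right) + 35700} = \frac{1}{\left(\frac{115}{3} + \frac{1}{3} \left(- \frac{9}{2}\right)\right) + 35700} = \frac{1}{\left(\frac{115}{3} - \frac{3}{2}\right) + 35700} = \frac{1}{\frac{221}{6} + 35700} = \frac{1}{\frac{214421}{6}} = \frac{6}{214421}$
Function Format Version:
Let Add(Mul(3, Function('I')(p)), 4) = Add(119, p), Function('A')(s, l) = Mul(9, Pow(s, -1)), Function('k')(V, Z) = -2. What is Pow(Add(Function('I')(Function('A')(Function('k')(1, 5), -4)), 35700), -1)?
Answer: Rational(6, 214421) ≈ 2.7982e-5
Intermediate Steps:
Function('I')(p) = Add(Rational(115, 3), Mul(Rational(1, 3), p)) (Function('I')(p) = Add(Rational(-4, 3), Mul(Rational(1, 3), Add(119, p))) = Add(Rational(-4, 3), Add(Rational(119, 3), Mul(Rational(1, 3), p))) = Add(Rational(115, 3), Mul(Rational(1, 3), p)))
Pow(Add(Function('I')(Function('A')(Function('k')(1, 5), -4)), 35700), -1) = Pow(Add(Add(Rational(115, 3), Mul(Rational(1, 3), Mul(9, Pow(-2, -1)))), 35700), -1) = Pow(Add(Add(Rational(115, 3), Mul(Rational(1, 3), Mul(9, Rational(-1, 2)))), 35700), -1) = Pow(Add(Add(Rational(115, 3), Mul(Rational(1, 3), Rational(-9, 2))), 35700), -1) = Pow(Add(Add(Rational(115, 3), Rational(-3, 2)), 35700), -1) = Pow(Add(Rational(221, 6), 35700), -1) = Pow(Rational(214421, 6), -1) = Rational(6, 214421)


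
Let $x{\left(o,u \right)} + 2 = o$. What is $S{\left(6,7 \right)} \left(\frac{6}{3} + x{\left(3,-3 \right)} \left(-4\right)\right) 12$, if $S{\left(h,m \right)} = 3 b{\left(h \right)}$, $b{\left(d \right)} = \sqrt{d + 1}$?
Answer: $- 72 \sqrt{7} \approx -190.49$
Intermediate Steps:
$b{\left(d \right)} = \sqrt{1 + d}$
$x{\left(o,u \right)} = -2 + o$
$S{\left(h,m \right)} = 3 \sqrt{1 + h}$
$S{\left(6,7 \right)} \left(\frac{6}{3} + x{\left(3,-3 \right)} \left(-4\right)\right) 12 = 3 \sqrt{1 + 6} \left(\frac{6}{3} + \left(-2 + 3\right) \left(-4\right)\right) 12 = 3 \sqrt{7} \left(6 \cdot \frac{1}{3} + 1 \left(-4\right)\right) 12 = 3 \sqrt{7} \left(2 - 4\right) 12 = 3 \sqrt{7} \left(-2\right) 12 = - 6 \sqrt{7} \cdot 12 = - 72 \sqrt{7}$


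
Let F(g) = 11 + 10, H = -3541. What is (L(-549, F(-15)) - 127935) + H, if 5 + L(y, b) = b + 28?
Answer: -131432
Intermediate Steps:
F(g) = 21
L(y, b) = 23 + b (L(y, b) = -5 + (b + 28) = -5 + (28 + b) = 23 + b)
(L(-549, F(-15)) - 127935) + H = ((23 + 21) - 127935) - 3541 = (44 - 127935) - 3541 = -127891 - 3541 = -131432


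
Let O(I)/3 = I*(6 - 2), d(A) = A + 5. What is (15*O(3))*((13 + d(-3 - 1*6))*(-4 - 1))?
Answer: -24300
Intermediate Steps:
d(A) = 5 + A
O(I) = 12*I (O(I) = 3*(I*(6 - 2)) = 3*(I*4) = 3*(4*I) = 12*I)
(15*O(3))*((13 + d(-3 - 1*6))*(-4 - 1)) = (15*(12*3))*((13 + (5 + (-3 - 1*6)))*(-4 - 1)) = (15*36)*((13 + (5 + (-3 - 6)))*(-5)) = 540*((13 + (5 - 9))*(-5)) = 540*((13 - 4)*(-5)) = 540*(9*(-5)) = 540*(-45) = -24300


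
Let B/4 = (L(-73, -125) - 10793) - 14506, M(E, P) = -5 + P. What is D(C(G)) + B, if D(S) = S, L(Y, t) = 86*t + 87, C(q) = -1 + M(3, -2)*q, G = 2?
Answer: -143863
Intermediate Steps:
C(q) = -1 - 7*q (C(q) = -1 + (-5 - 2)*q = -1 - 7*q)
L(Y, t) = 87 + 86*t
B = -143848 (B = 4*(((87 + 86*(-125)) - 10793) - 14506) = 4*(((87 - 10750) - 10793) - 14506) = 4*((-10663 - 10793) - 14506) = 4*(-21456 - 14506) = 4*(-35962) = -143848)
D(C(G)) + B = (-1 - 7*2) - 143848 = (-1 - 14) - 143848 = -15 - 143848 = -143863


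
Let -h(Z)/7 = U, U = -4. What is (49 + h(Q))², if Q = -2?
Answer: 5929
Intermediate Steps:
h(Z) = 28 (h(Z) = -7*(-4) = 28)
(49 + h(Q))² = (49 + 28)² = 77² = 5929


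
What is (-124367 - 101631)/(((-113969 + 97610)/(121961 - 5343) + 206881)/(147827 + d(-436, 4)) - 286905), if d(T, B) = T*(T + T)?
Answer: 605050882984892/768112490023757 ≈ 0.78771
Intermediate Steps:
d(T, B) = 2*T**2 (d(T, B) = T*(2*T) = 2*T**2)
(-124367 - 101631)/(((-113969 + 97610)/(121961 - 5343) + 206881)/(147827 + d(-436, 4)) - 286905) = (-124367 - 101631)/(((-113969 + 97610)/(121961 - 5343) + 206881)/(147827 + 2*(-436)**2) - 286905) = -225998/((-16359/116618 + 206881)/(147827 + 2*190096) - 286905) = -225998/((-16359*1/116618 + 206881)/(147827 + 380192) - 286905) = -225998/((-16359/116618 + 206881)/528019 - 286905) = -225998/((24126032099/116618)*(1/528019) - 286905) = -225998/(24126032099/61576519742 - 286905) = -225998/(-17666587270546411/61576519742) = -225998*(-61576519742/17666587270546411) = 605050882984892/768112490023757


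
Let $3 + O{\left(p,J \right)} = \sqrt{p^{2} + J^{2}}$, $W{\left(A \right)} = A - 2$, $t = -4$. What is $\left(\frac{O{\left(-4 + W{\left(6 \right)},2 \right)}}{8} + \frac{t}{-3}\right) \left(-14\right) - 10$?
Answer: $- \frac{323}{12} \approx -26.917$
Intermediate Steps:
$W{\left(A \right)} = -2 + A$
$O{\left(p,J \right)} = -3 + \sqrt{J^{2} + p^{2}}$ ($O{\left(p,J \right)} = -3 + \sqrt{p^{2} + J^{2}} = -3 + \sqrt{J^{2} + p^{2}}$)
$\left(\frac{O{\left(-4 + W{\left(6 \right)},2 \right)}}{8} + \frac{t}{-3}\right) \left(-14\right) - 10 = \left(\frac{-3 + \sqrt{2^{2} + \left(-4 + \left(-2 + 6\right)\right)^{2}}}{8} - \frac{4}{-3}\right) \left(-14\right) - 10 = \left(\left(-3 + \sqrt{4 + \left(-4 + 4\right)^{2}}\right) \frac{1}{8} - - \frac{4}{3}\right) \left(-14\right) - 10 = \left(\left(-3 + \sqrt{4 + 0^{2}}\right) \frac{1}{8} + \frac{4}{3}\right) \left(-14\right) - 10 = \left(\left(-3 + \sqrt{4 + 0}\right) \frac{1}{8} + \frac{4}{3}\right) \left(-14\right) - 10 = \left(\left(-3 + \sqrt{4}\right) \frac{1}{8} + \frac{4}{3}\right) \left(-14\right) - 10 = \left(\left(-3 + 2\right) \frac{1}{8} + \frac{4}{3}\right) \left(-14\right) - 10 = \left(\left(-1\right) \frac{1}{8} + \frac{4}{3}\right) \left(-14\right) - 10 = \left(- \frac{1}{8} + \frac{4}{3}\right) \left(-14\right) - 10 = \frac{29}{24} \left(-14\right) - 10 = - \frac{203}{12} - 10 = - \frac{323}{12}$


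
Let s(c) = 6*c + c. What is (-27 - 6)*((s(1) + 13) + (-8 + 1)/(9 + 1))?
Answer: -6369/10 ≈ -636.90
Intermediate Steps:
s(c) = 7*c
(-27 - 6)*((s(1) + 13) + (-8 + 1)/(9 + 1)) = (-27 - 6)*((7*1 + 13) + (-8 + 1)/(9 + 1)) = -33*((7 + 13) - 7/10) = -33*(20 - 7*⅒) = -33*(20 - 7/10) = -33*193/10 = -6369/10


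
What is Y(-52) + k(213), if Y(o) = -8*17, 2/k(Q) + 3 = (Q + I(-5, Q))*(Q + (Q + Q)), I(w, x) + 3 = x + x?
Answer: -55270534/406401 ≈ -136.00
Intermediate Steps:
I(w, x) = -3 + 2*x (I(w, x) = -3 + (x + x) = -3 + 2*x)
k(Q) = 2/(-3 + 3*Q*(-3 + 3*Q)) (k(Q) = 2/(-3 + (Q + (-3 + 2*Q))*(Q + (Q + Q))) = 2/(-3 + (-3 + 3*Q)*(Q + 2*Q)) = 2/(-3 + (-3 + 3*Q)*(3*Q)) = 2/(-3 + 3*Q*(-3 + 3*Q)))
Y(o) = -136
Y(-52) + k(213) = -136 + 2/(3*(-1 - 3*213 + 3*213²)) = -136 + 2/(3*(-1 - 639 + 3*45369)) = -136 + 2/(3*(-1 - 639 + 136107)) = -136 + (⅔)/135467 = -136 + (⅔)*(1/135467) = -136 + 2/406401 = -55270534/406401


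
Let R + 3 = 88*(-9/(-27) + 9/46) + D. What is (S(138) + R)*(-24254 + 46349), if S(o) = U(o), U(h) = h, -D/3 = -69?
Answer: 197455650/23 ≈ 8.5850e+6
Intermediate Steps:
D = 207 (D = -3*(-69) = 207)
S(o) = o
R = 17288/69 (R = -3 + (88*(-9/(-27) + 9/46) + 207) = -3 + (88*(-9*(-1/27) + 9*(1/46)) + 207) = -3 + (88*(⅓ + 9/46) + 207) = -3 + (88*(73/138) + 207) = -3 + (3212/69 + 207) = -3 + 17495/69 = 17288/69 ≈ 250.55)
(S(138) + R)*(-24254 + 46349) = (138 + 17288/69)*(-24254 + 46349) = (26810/69)*22095 = 197455650/23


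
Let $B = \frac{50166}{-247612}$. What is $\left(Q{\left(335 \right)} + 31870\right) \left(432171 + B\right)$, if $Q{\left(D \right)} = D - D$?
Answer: $\frac{852607556934705}{61903} \approx 1.3773 \cdot 10^{10}$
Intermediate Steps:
$Q{\left(D \right)} = 0$
$B = - \frac{25083}{123806}$ ($B = 50166 \left(- \frac{1}{247612}\right) = - \frac{25083}{123806} \approx -0.2026$)
$\left(Q{\left(335 \right)} + 31870\right) \left(432171 + B\right) = \left(0 + 31870\right) \left(432171 - \frac{25083}{123806}\right) = 31870 \cdot \frac{53505337743}{123806} = \frac{852607556934705}{61903}$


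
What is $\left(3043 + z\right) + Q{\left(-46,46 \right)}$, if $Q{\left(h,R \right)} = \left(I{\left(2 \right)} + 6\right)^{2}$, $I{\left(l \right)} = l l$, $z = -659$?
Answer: $2484$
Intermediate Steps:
$I{\left(l \right)} = l^{2}$
$Q{\left(h,R \right)} = 100$ ($Q{\left(h,R \right)} = \left(2^{2} + 6\right)^{2} = \left(4 + 6\right)^{2} = 10^{2} = 100$)
$\left(3043 + z\right) + Q{\left(-46,46 \right)} = \left(3043 - 659\right) + 100 = 2384 + 100 = 2484$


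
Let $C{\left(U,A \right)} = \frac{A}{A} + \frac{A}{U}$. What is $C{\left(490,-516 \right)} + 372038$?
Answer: $\frac{91149297}{245} \approx 3.7204 \cdot 10^{5}$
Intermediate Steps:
$C{\left(U,A \right)} = 1 + \frac{A}{U}$
$C{\left(490,-516 \right)} + 372038 = \frac{-516 + 490}{490} + 372038 = \frac{1}{490} \left(-26\right) + 372038 = - \frac{13}{245} + 372038 = \frac{91149297}{245}$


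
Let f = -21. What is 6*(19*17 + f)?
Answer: 1812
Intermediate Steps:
6*(19*17 + f) = 6*(19*17 - 21) = 6*(323 - 21) = 6*302 = 1812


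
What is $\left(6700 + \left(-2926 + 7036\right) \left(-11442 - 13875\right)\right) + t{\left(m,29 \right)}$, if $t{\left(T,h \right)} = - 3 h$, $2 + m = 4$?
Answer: $-104046257$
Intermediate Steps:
$m = 2$ ($m = -2 + 4 = 2$)
$\left(6700 + \left(-2926 + 7036\right) \left(-11442 - 13875\right)\right) + t{\left(m,29 \right)} = \left(6700 + \left(-2926 + 7036\right) \left(-11442 - 13875\right)\right) - 87 = \left(6700 + 4110 \left(-25317\right)\right) - 87 = \left(6700 - 104052870\right) - 87 = -104046170 - 87 = -104046257$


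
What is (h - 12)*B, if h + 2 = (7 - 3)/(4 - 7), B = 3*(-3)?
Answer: 138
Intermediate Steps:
B = -9
h = -10/3 (h = -2 + (7 - 3)/(4 - 7) = -2 + 4/(-3) = -2 + 4*(-⅓) = -2 - 4/3 = -10/3 ≈ -3.3333)
(h - 12)*B = (-10/3 - 12)*(-9) = -46/3*(-9) = 138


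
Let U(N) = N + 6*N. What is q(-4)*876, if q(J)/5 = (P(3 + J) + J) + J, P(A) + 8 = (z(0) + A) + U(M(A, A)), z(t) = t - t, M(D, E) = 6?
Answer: 109500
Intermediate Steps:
z(t) = 0
U(N) = 7*N
P(A) = 34 + A (P(A) = -8 + ((0 + A) + 7*6) = -8 + (A + 42) = -8 + (42 + A) = 34 + A)
q(J) = 185 + 15*J (q(J) = 5*(((34 + (3 + J)) + J) + J) = 5*(((37 + J) + J) + J) = 5*((37 + 2*J) + J) = 5*(37 + 3*J) = 185 + 15*J)
q(-4)*876 = (185 + 15*(-4))*876 = (185 - 60)*876 = 125*876 = 109500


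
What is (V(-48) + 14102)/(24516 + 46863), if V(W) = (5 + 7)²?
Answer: 14246/71379 ≈ 0.19958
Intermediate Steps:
V(W) = 144 (V(W) = 12² = 144)
(V(-48) + 14102)/(24516 + 46863) = (144 + 14102)/(24516 + 46863) = 14246/71379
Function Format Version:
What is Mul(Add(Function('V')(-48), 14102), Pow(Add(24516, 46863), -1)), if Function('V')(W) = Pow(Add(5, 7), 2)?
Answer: Rational(14246, 71379) ≈ 0.19958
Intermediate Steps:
Function('V')(W) = 144 (Function('V')(W) = Pow(12, 2) = 144)
Mul(Add(Function('V')(-48), 14102), Pow(Add(24516, 46863), -1)) = Mul(Add(144, 14102), Pow(Add(24516, 46863), -1)) = Mul(14246, Pow(71379, -1)) = Mul(14246, Rational(1, 71379)) = Rational(14246, 71379)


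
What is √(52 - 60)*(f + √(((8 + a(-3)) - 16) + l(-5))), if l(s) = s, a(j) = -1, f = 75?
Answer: -4*√7 + 150*I*√2 ≈ -10.583 + 212.13*I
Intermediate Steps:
√(52 - 60)*(f + √(((8 + a(-3)) - 16) + l(-5))) = √(52 - 60)*(75 + √(((8 - 1) - 16) - 5)) = √(-8)*(75 + √((7 - 16) - 5)) = (2*I*√2)*(75 + √(-9 - 5)) = (2*I*√2)*(75 + √(-14)) = (2*I*√2)*(75 + I*√14) = 2*I*√2*(75 + I*√14)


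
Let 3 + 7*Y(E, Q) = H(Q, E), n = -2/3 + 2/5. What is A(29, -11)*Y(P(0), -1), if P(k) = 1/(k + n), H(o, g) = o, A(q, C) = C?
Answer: 44/7 ≈ 6.2857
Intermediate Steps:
n = -4/15 (n = -2*⅓ + 2*(⅕) = -⅔ + ⅖ = -4/15 ≈ -0.26667)
P(k) = 1/(-4/15 + k) (P(k) = 1/(k - 4/15) = 1/(-4/15 + k))
Y(E, Q) = -3/7 + Q/7
A(29, -11)*Y(P(0), -1) = -11*(-3/7 + (⅐)*(-1)) = -11*(-3/7 - ⅐) = -11*(-4/7) = 44/7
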